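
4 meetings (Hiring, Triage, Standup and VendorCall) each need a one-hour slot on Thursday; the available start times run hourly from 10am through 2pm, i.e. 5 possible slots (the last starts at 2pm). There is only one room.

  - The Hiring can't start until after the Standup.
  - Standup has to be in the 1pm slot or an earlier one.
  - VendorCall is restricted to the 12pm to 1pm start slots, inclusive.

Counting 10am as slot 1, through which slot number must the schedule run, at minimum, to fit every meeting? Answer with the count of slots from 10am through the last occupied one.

The precedence chain requires at least 2 distinct slots.
With at most 1 per slot and 4 meetings, at least 4 slots are needed.
VendorCall can't be placed before 12pm — that is slot 3 counting from 10am — so the schedule must run through at least 3 slots.
4 works (last occupied slot: 1pm): for example VendorCall=12pm, Triage=1pm, Standup=10am, Hiring=11am.

4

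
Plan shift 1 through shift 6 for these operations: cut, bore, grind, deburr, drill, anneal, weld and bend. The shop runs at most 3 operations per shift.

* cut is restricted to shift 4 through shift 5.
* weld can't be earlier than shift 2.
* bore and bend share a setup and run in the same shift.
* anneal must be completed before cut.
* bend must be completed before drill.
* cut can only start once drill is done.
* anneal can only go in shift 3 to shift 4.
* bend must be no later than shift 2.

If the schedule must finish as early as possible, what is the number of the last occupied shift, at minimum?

4

The precedence chain requires at least 3 distinct shifts.
With at most 3 per shift and 8 operations, at least 3 shifts are needed.
cut can't be placed before shift 4, so the schedule must run through at least shift 4.
4 works (last occupied shift: shift 4): for example bore=shift 1; grind=shift 1; bend=shift 1; anneal=shift 3; deburr=shift 2; cut=shift 4; drill=shift 2; weld=shift 2.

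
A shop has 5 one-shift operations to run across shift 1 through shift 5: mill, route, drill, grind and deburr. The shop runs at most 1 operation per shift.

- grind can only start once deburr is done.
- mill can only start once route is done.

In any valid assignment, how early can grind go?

shift 2

Precedence pushes grind to at least shift 2.
grind at shift 2 is achievable: drill -> shift 5, deburr -> shift 1, route -> shift 3, mill -> shift 4, grind -> shift 2.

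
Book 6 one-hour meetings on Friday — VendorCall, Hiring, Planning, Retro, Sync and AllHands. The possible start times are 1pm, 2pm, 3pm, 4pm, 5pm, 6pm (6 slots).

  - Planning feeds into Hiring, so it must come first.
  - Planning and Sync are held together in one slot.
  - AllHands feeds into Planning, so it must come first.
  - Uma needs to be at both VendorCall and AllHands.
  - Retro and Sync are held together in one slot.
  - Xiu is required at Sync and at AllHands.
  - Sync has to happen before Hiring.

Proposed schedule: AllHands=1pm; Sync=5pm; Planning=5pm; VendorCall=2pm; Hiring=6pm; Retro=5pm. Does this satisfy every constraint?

Sync has to happen before Hiring — holds.
Planning and Sync are held together in one slot — holds.
Uma needs to be at both VendorCall and AllHands — holds.
Xiu is required at Sync and at AllHands — holds.
Retro and Sync are held together in one slot — holds.
AllHands feeds into Planning, so it must come first — holds.
Planning feeds into Hiring, so it must come first — holds.

Valid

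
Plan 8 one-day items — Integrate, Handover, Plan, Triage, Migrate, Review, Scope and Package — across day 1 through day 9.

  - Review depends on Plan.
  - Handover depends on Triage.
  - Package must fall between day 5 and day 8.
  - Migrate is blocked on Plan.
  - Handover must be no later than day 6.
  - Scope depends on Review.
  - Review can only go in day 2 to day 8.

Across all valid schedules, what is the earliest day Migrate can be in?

day 2

Precedence pushes Migrate to at least day 2.
Migrate at day 2 is achievable: Integrate in day 1; Scope in day 3; Package in day 5; Triage in day 1; Plan in day 1; Handover in day 2; Migrate in day 2; Review in day 2.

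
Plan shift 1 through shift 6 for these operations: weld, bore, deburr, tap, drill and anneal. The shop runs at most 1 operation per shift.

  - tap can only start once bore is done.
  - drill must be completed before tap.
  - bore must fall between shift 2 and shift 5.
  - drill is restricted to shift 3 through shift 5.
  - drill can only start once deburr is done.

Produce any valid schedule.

deburr -> shift 1; weld -> shift 5; tap -> shift 4; anneal -> shift 6; bore -> shift 2; drill -> shift 3

Checking: deburr(shift 1) before drill(shift 3); drill(shift 3) before tap(shift 4); bore(shift 2) before tap(shift 4); drill=shift 3 in [shift 3,shift 5]; bore=shift 2 in [shift 2,shift 5]; max 1 per shift (cap 1).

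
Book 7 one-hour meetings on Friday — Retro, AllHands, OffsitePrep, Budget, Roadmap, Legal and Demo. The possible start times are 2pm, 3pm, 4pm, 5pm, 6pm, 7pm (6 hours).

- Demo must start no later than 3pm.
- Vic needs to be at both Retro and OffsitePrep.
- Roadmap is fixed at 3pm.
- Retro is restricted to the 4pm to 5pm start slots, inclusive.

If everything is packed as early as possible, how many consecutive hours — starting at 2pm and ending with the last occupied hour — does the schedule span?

3

Retro can't be placed before 4pm — that is hour 3 counting from 2pm — so the schedule must run through at least 3 hours.
3 works (last occupied hour: 4pm): for example Demo=2pm, Retro=4pm, Legal=2pm, Roadmap=3pm, Budget=2pm, AllHands=2pm, OffsitePrep=2pm.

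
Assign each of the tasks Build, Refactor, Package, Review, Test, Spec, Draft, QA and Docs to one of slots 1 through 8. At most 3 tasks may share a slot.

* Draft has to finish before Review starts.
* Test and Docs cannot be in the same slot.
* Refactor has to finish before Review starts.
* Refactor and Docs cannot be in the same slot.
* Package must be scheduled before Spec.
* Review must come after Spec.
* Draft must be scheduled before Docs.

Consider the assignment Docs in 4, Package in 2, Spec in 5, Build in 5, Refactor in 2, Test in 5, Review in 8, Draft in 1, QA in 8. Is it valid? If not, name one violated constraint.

At most 3 tasks may share a slot — holds.
Refactor has to finish before Review starts — holds.
Draft must be scheduled before Docs — holds.
Draft has to finish before Review starts — holds.
Review must come after Spec — holds.
Test and Docs cannot be in the same slot — holds.
Refactor and Docs cannot be in the same slot — holds.
Package must be scheduled before Spec — holds.

Valid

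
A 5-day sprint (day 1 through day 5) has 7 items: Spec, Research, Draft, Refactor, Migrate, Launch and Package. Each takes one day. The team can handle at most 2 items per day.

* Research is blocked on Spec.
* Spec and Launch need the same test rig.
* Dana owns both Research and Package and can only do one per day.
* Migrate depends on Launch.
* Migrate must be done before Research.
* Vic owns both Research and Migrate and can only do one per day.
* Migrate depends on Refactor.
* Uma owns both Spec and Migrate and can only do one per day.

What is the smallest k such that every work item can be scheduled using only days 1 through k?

4 days

The precedence chain requires at least 3 distinct days.
With at most 2 per day and 7 work items, at least 4 days are needed.
4 works (last occupied day: day 4): for example Spec -> day 3, Draft -> day 2, Migrate -> day 2, Package -> day 3, Refactor -> day 1, Research -> day 4, Launch -> day 1.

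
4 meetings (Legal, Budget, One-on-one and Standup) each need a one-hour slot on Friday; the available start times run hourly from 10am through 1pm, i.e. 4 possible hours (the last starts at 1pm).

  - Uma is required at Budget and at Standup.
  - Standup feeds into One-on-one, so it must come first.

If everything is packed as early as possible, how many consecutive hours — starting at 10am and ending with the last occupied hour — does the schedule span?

2 hours

The precedence chain requires at least 2 distinct hours.
2 works (last occupied hour: 11am): for example Budget -> 11am, One-on-one -> 11am, Legal -> 10am, Standup -> 10am.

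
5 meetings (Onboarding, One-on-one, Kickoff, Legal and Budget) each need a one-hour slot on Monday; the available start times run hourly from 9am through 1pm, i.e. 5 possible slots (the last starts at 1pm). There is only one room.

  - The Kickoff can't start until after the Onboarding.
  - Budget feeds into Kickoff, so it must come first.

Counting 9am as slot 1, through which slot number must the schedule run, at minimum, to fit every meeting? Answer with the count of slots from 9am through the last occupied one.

5

The precedence chain requires at least 2 distinct slots.
With at most 1 per slot and 5 meetings, at least 5 slots are needed.
5 works (last occupied slot: 1pm): for example Budget -> 10am, One-on-one -> 12pm, Kickoff -> 11am, Onboarding -> 9am, Legal -> 1pm.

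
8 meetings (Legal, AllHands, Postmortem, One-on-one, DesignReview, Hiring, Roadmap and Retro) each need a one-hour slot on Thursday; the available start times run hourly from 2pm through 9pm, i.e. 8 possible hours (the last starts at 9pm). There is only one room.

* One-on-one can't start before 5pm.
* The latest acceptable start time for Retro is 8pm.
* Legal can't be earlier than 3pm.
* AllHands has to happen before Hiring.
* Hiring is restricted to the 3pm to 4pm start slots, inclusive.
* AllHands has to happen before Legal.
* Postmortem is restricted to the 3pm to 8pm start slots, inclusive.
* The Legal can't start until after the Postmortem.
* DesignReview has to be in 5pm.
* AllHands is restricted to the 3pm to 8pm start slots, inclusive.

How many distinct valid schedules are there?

21

Splitting on Legal: it can be 7pm (3), 8pm (6), 9pm (12). Listing each branch's schedules as (AllHands, Postmortem, One-on-one, DesignReview, Hiring, Roadmap, Retro):
Legal=7pm: (3pm,6pm,8pm,5pm,4pm,9pm,2pm) (3pm,6pm,9pm,5pm,4pm,2pm,8pm) (3pm,6pm,9pm,5pm,4pm,8pm,2pm) — 3.
Legal=8pm: (3pm,6pm,7pm,5pm,4pm,9pm,2pm) (3pm,6pm,9pm,5pm,4pm,2pm,7pm) (3pm,6pm,9pm,5pm,4pm,7pm,2pm) (3pm,7pm,6pm,5pm,4pm,9pm,2pm) (3pm,7pm,9pm,5pm,4pm,2pm,6pm) (3pm,7pm,9pm,5pm,4pm,6pm,2pm) — 6.
Legal=9pm: (3pm,6pm,7pm,5pm,4pm,2pm,8pm) (3pm,6pm,7pm,5pm,4pm,8pm,2pm) (3pm,6pm,8pm,5pm,4pm,2pm,7pm) (3pm,6pm,8pm,5pm,4pm,7pm,2pm) (3pm,7pm,6pm,5pm,4pm,2pm,8pm) (3pm,7pm,6pm,5pm,4pm,8pm,2pm) (3pm,7pm,8pm,5pm,4pm,2pm,6pm) (3pm,7pm,8pm,5pm,4pm,6pm,2pm) (3pm,8pm,6pm,5pm,4pm,2pm,7pm) (3pm,8pm,6pm,5pm,4pm,7pm,2pm) (3pm,8pm,7pm,5pm,4pm,2pm,6pm) (3pm,8pm,7pm,5pm,4pm,6pm,2pm) — 12.
Summing: 3 + 6 + 12 = 21.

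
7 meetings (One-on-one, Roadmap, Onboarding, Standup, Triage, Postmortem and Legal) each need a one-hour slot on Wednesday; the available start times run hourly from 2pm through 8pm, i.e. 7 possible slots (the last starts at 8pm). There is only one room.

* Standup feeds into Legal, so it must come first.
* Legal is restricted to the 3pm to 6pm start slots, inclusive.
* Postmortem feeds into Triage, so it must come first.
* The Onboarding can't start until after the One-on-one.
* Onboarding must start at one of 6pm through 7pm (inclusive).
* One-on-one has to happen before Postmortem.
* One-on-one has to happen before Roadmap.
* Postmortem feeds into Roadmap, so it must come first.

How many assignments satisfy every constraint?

Splitting on One-on-one: it can be 2pm (18), 3pm (10), 4pm (4). Listing each branch's schedules as (Roadmap, Onboarding, Standup, Triage, Postmortem, Legal):
One-on-one=2pm: (4pm,7pm,5pm,8pm,3pm,6pm) (5pm,7pm,3pm,8pm,4pm,6pm) (5pm,7pm,4pm,8pm,3pm,6pm) (6pm,7pm,3pm,8pm,4pm,5pm) (6pm,7pm,3pm,8pm,5pm,4pm) (6pm,7pm,4pm,8pm,3pm,5pm) (7pm,6pm,3pm,8pm,4pm,5pm) (7pm,6pm,3pm,8pm,5pm,4pm) (7pm,6pm,4pm,8pm,3pm,5pm) (8pm,6pm,3pm,7pm,4pm,5pm) (8pm,6pm,3pm,7pm,5pm,4pm) (8pm,6pm,4pm,7pm,3pm,5pm) (8pm,7pm,3pm,5pm,4pm,6pm) (8pm,7pm,3pm,6pm,4pm,5pm) (8pm,7pm,3pm,6pm,5pm,4pm) (8pm,7pm,4pm,5pm,3pm,6pm) (8pm,7pm,4pm,6pm,3pm,5pm) (8pm,7pm,5pm,4pm,3pm,6pm) — 18.
One-on-one=3pm: (5pm,7pm,2pm,8pm,4pm,6pm) (6pm,7pm,2pm,8pm,4pm,5pm) (6pm,7pm,2pm,8pm,5pm,4pm) (7pm,6pm,2pm,8pm,4pm,5pm) (7pm,6pm,2pm,8pm,5pm,4pm) (8pm,6pm,2pm,7pm,4pm,5pm) (8pm,6pm,2pm,7pm,5pm,4pm) (8pm,7pm,2pm,5pm,4pm,6pm) (8pm,7pm,2pm,6pm,4pm,5pm) (8pm,7pm,2pm,6pm,5pm,4pm) — 10.
One-on-one=4pm: (6pm,7pm,2pm,8pm,5pm,3pm) (7pm,6pm,2pm,8pm,5pm,3pm) (8pm,6pm,2pm,7pm,5pm,3pm) (8pm,7pm,2pm,6pm,5pm,3pm) — 4.
Summing: 18 + 10 + 4 = 32.

32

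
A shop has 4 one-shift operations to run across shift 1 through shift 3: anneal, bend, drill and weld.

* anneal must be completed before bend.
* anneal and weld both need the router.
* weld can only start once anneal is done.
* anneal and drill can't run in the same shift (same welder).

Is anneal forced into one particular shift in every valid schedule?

No

anneal can be shift 1 (e.g. bend=shift 2; drill=shift 2; weld=shift 2; anneal=shift 1) or shift 2 (e.g. anneal=shift 2; bend=shift 3; drill=shift 1; weld=shift 3).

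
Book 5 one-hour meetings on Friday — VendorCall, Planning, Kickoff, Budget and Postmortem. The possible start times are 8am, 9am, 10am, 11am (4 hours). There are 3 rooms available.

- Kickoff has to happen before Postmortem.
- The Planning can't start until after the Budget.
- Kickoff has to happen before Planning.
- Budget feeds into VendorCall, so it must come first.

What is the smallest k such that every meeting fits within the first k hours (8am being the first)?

The precedence chain requires at least 2 distinct hours.
With at most 3 per hour and 5 meetings, at least 2 hours are needed.
2 works (last occupied hour: 9am): for example VendorCall in 9am, Postmortem in 9am, Planning in 9am, Kickoff in 8am, Budget in 8am.

2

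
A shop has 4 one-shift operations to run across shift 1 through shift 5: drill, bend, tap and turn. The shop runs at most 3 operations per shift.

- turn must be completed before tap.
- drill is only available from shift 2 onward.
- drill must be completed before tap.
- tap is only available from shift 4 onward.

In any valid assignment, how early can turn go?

shift 1

Downstream work caps turn at shift 4.
turn at shift 1 is achievable: turn -> shift 1, drill -> shift 2, tap -> shift 4, bend -> shift 1.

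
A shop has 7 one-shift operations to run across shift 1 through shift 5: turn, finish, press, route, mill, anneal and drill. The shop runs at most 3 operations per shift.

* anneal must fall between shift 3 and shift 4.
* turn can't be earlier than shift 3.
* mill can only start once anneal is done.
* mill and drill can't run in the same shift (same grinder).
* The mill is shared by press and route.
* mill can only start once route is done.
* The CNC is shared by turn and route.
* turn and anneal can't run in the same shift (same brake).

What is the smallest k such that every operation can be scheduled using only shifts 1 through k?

4 shifts

The precedence chain requires at least 2 distinct shifts.
With at most 3 per shift and 7 operations, at least 3 shifts are needed.
Propagating the time windows through the other constraints, mill can't land before shift 4, so the schedule must run through at least shift 4.
4 works (last occupied shift: shift 4): for example finish=shift 1; turn=shift 4; press=shift 2; anneal=shift 3; drill=shift 1; route=shift 1; mill=shift 4.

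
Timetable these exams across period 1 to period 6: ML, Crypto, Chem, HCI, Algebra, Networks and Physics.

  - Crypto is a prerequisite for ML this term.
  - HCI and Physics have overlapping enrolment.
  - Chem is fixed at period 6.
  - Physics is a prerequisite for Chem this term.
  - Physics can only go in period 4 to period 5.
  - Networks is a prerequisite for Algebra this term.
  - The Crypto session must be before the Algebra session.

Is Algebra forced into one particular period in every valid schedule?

Algebra can be period 2 (e.g. Physics in period 4, Chem in period 6, Networks in period 1, HCI in period 1, Crypto in period 1, Algebra in period 2, ML in period 2) or period 3 (e.g. Chem in period 6, HCI in period 1, ML in period 2, Algebra in period 3, Crypto in period 1, Networks in period 1, Physics in period 4).

No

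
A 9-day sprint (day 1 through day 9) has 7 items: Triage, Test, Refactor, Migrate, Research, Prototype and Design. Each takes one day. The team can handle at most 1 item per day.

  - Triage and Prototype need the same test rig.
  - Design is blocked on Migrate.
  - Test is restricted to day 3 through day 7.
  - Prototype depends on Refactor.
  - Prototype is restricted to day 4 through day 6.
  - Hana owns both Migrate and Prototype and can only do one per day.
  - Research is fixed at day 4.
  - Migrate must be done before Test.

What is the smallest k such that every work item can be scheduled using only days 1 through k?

7

The precedence chain requires at least 2 distinct days.
With at most 1 per day and 7 work items, at least 7 days are needed.
Research can't be placed before day 4, so the schedule must run through at least day 4.
7 works (last occupied day: day 7): for example Migrate in day 1, Research in day 4, Triage in day 7, Prototype in day 5, Test in day 3, Refactor in day 2, Design in day 6.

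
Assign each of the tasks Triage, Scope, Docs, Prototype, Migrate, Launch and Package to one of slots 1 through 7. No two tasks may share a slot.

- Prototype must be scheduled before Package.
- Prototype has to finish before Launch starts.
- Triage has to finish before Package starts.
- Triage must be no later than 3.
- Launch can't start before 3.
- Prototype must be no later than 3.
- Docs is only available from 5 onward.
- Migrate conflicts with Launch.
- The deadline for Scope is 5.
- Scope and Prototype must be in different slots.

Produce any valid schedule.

Docs -> 5; Prototype -> 1; Package -> 6; Triage -> 2; Launch -> 3; Migrate -> 7; Scope -> 4

Checking: Triage(2) before Package(6); Prototype(1) before Launch(3); Prototype(1) before Package(6); Scope(4) != Prototype(1); Migrate(7) != Launch(3); Docs=5 in [5,7]; Triage=2 in [1,3]; Prototype=1 in [1,3]; Scope=4 in [1,5]; Launch=3 in [3,7]; max 1 per slot (cap 1).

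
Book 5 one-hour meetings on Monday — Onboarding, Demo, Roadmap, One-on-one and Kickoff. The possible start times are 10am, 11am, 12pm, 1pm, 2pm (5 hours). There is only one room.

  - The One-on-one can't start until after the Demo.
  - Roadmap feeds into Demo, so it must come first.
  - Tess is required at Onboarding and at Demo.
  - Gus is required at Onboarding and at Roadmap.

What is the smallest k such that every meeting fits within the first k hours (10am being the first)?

5 hours

The precedence chain requires at least 3 distinct hours.
With at most 1 per hour and 5 meetings, at least 5 hours are needed.
5 works (last occupied hour: 2pm): for example Onboarding=1pm, Demo=11am, Roadmap=10am, One-on-one=12pm, Kickoff=2pm.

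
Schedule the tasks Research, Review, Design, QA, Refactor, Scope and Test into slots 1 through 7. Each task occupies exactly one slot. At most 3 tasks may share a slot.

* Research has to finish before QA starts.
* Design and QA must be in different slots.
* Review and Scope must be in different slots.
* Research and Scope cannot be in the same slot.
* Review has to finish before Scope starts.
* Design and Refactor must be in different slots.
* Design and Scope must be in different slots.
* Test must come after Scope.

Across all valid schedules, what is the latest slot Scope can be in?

6

Precedence pushes Scope to at least 2; downstream work caps Scope at 6.
Scope at 6 is achievable: Research=1; Review=1; Design=1; Refactor=2; Scope=6; QA=2; Test=7.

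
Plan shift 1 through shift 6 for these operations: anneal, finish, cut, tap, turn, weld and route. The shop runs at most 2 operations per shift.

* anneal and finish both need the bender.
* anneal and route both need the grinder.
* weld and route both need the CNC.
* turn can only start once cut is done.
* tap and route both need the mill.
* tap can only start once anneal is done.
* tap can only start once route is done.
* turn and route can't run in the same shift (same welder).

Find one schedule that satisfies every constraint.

tap in shift 3; finish in shift 2; turn in shift 3; anneal in shift 1; route in shift 2; weld in shift 4; cut in shift 1

Checking: cut(shift 1) before turn(shift 3); route(shift 2) before tap(shift 3); anneal(shift 1) before tap(shift 3); turn(shift 3) != route(shift 2); anneal(shift 1) != finish(shift 2); anneal(shift 1) != route(shift 2); tap(shift 3) != route(shift 2); weld(shift 4) != route(shift 2); max 2 per shift (cap 2).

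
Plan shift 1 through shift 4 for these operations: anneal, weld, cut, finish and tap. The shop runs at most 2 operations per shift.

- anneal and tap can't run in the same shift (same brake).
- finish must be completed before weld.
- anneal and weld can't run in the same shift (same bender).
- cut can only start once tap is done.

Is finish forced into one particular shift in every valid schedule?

finish can be shift 1 (e.g. finish in shift 1, weld in shift 2, cut in shift 2, tap in shift 1, anneal in shift 3) or shift 2 (e.g. cut in shift 2; weld in shift 3; tap in shift 1; anneal in shift 4; finish in shift 2).

No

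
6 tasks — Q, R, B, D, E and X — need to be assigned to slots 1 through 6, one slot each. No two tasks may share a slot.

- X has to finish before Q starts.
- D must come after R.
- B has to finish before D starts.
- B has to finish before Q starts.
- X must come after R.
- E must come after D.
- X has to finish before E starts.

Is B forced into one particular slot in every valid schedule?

No

B can be 1 (e.g. E=6, R=2, Q=5, X=4, D=3, B=1) or 2 (e.g. Q in 5; X in 4; B in 2; E in 6; D in 3; R in 1).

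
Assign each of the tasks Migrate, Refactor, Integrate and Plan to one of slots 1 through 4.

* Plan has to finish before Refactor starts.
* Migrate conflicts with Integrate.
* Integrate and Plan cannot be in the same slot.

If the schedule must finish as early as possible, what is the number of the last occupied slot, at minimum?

slot 2

The precedence chain requires at least 2 distinct slots.
2 works (last occupied slot: 2): for example Refactor in 2, Plan in 1, Integrate in 2, Migrate in 1.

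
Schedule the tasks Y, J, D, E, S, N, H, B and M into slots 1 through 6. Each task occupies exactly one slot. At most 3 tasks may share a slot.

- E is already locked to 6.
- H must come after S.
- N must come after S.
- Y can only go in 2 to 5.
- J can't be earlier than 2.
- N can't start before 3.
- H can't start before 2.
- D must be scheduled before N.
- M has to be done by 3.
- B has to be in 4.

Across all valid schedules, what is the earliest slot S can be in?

1

Downstream work caps S at 5.
S at 1 is achievable: N in 3; B in 4; M in 1; E in 6; D in 1; S in 1; H in 2; J in 2; Y in 2.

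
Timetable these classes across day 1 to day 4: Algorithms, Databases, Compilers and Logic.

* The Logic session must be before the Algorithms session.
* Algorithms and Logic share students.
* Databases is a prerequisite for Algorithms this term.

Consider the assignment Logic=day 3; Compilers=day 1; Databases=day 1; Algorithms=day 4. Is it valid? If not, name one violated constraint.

Algorithms and Logic share students — holds.
Databases is a prerequisite for Algorithms this term — holds.
The Logic session must be before the Algorithms session — holds.

Yes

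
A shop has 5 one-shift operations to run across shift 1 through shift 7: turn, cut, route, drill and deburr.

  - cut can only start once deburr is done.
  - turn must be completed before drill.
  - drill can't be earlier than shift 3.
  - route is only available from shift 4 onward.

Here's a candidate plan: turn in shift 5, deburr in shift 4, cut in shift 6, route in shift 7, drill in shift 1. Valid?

cut can only start once deburr is done — holds.
turn must be completed before drill — violated.
route is only available from shift 4 onward — holds.
drill can't be earlier than shift 3 — violated.

Invalid. turn must be completed before drill.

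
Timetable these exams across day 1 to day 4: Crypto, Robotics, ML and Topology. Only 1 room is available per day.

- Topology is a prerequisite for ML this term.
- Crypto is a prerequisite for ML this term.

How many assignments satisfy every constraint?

8

Splitting on Crypto: it can be day 1 (3), day 2 (3), day 3 (2). Listing each branch's schedules as (Robotics, ML, Topology) by day number:
Crypto=day 1: (2,4,3) (3,4,2) (4,3,2) — 3.
Crypto=day 2: (1,4,3) (3,4,1) (4,3,1) — 3.
Crypto=day 3: (1,4,2) (2,4,1) — 2.
Summing: 3 + 3 + 2 = 8.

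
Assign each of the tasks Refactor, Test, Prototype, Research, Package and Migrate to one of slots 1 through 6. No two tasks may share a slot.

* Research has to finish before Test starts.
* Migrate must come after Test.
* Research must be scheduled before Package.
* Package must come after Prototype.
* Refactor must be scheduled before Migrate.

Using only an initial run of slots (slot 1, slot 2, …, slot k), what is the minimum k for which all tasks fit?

The precedence chain requires at least 3 distinct slots.
With at most 1 per slot and 6 tasks, at least 6 slots are needed.
6 works (last occupied slot: 6): for example Research=1; Refactor=5; Migrate=6; Prototype=3; Test=2; Package=4.

6 slots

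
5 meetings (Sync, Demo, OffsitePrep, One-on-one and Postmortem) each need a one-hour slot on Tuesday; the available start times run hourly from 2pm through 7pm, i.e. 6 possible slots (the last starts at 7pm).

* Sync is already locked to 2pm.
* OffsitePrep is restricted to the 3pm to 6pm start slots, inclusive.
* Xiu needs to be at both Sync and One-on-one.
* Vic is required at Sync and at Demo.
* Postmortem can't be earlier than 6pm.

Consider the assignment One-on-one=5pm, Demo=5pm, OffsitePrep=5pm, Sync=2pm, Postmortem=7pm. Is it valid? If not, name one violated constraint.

Sync is already locked to 2pm — holds.
OffsitePrep is restricted to the 3pm to 6pm start slots, inclusive — holds.
Xiu needs to be at both Sync and One-on-one — holds.
Postmortem can't be earlier than 6pm — holds.
Vic is required at Sync and at Demo — holds.

Yes, all constraints hold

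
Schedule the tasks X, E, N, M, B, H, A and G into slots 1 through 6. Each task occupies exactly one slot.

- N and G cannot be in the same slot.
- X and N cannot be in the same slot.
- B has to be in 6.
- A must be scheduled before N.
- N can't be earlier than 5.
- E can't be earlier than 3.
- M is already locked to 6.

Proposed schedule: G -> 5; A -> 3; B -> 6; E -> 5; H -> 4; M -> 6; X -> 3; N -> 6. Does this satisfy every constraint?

Yes, all constraints hold

E can't be earlier than 3 — holds.
N and G cannot be in the same slot — holds.
M is already locked to 6 — holds.
B has to be in 6 — holds.
A must be scheduled before N — holds.
X and N cannot be in the same slot — holds.
N can't be earlier than 5 — holds.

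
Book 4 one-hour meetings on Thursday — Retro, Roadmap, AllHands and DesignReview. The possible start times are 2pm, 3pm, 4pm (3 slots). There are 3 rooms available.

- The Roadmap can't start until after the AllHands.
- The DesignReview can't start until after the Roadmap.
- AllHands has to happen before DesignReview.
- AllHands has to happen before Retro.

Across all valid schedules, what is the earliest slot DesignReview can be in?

4pm

Precedence pushes DesignReview to at least 4pm.
DesignReview at 4pm is achievable: Retro -> 3pm; Roadmap -> 3pm; DesignReview -> 4pm; AllHands -> 2pm.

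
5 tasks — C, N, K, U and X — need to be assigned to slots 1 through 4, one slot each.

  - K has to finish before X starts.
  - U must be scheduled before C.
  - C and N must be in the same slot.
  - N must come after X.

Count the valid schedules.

Splitting on C: it can be 3 (2), 4 (9). Listing each branch's schedules as (N, K, U, X):
C=3: (3,1,1,2) (3,1,2,2) — 2.
C=4: (4,1,1,2) (4,1,1,3) (4,1,2,2) (4,1,2,3) (4,1,3,2) (4,1,3,3) (4,2,1,3) (4,2,2,3) (4,2,3,3) — 9.
Summing: 2 + 9 = 11.

11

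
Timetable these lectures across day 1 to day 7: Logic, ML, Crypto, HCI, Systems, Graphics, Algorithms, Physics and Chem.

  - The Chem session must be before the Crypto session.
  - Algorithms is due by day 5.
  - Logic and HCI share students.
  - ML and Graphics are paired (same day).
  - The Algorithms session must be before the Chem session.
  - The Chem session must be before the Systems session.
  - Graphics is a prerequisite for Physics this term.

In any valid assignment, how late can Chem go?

day 6

Precedence pushes Chem to at least day 2; downstream work caps Chem at day 6.
Chem at day 6 is achievable: Physics -> day 2; Logic -> day 1; Graphics -> day 1; Systems -> day 7; Crypto -> day 7; Chem -> day 6; HCI -> day 2; Algorithms -> day 1; ML -> day 1.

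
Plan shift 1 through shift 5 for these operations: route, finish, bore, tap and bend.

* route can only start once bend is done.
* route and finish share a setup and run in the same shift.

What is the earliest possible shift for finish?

Finish must be in the same shift as route, which can't be before shift 2, so finish is at least shift 2.
finish at shift 2 is achievable: bore=shift 1; finish=shift 2; tap=shift 1; bend=shift 1; route=shift 2.

shift 2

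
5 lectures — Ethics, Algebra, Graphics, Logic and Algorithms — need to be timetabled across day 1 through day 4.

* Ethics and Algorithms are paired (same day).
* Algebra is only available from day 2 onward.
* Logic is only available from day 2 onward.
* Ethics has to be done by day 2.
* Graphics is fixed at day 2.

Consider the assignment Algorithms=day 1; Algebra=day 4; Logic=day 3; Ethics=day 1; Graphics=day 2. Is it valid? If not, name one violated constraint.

Valid

Ethics and Algorithms are paired (same day) — holds.
Algebra is only available from day 2 onward — holds.
Graphics is fixed at day 2 — holds.
Ethics has to be done by day 2 — holds.
Logic is only available from day 2 onward — holds.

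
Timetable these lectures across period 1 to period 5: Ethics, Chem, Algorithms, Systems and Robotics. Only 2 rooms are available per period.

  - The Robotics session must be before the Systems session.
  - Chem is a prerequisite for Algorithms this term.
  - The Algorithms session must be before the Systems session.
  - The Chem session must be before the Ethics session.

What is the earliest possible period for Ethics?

period 2

Precedence pushes Ethics to at least period 2.
Ethics at period 2 is achievable: Robotics=period 1, Chem=period 1, Algorithms=period 2, Ethics=period 2, Systems=period 3.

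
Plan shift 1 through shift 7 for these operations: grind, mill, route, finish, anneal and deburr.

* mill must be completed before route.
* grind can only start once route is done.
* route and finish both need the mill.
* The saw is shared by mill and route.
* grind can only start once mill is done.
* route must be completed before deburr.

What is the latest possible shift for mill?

shift 5

Downstream work caps mill at shift 5.
mill at shift 5 is achievable: grind in shift 7; deburr in shift 7; anneal in shift 1; mill in shift 5; finish in shift 1; route in shift 6.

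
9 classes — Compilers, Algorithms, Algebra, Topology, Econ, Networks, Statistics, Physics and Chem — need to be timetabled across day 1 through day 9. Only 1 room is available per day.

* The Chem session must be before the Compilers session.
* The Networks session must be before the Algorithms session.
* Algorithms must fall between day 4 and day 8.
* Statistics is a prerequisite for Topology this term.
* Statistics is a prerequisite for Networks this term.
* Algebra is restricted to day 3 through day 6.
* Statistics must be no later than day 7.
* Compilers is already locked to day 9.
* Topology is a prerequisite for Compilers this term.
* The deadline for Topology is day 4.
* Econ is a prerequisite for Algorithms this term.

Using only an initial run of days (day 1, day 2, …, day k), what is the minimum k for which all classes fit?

9

The precedence chain requires at least 3 distinct days.
With at most 1 per day and 9 classes, at least 9 days are needed.
Compilers can't be placed before day 9, so the schedule must run through at least day 9.
9 works (last occupied day: day 9): for example Econ=day 5, Topology=day 2, Algorithms=day 6, Physics=day 8, Algebra=day 3, Networks=day 4, Statistics=day 1, Chem=day 7, Compilers=day 9.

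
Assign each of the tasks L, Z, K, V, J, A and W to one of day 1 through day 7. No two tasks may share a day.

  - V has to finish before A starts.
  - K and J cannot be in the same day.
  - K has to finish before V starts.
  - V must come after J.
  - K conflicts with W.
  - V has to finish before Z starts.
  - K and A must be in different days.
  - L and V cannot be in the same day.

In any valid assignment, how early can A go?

Precedence pushes A to at least day 3.
A at day 4 is achievable: K=day 1; V=day 3; Z=day 5; L=day 6; J=day 2; A=day 4; W=day 7.
Nothing earlier works — the conflict and capacity constraints rule out every day before day 4.

day 4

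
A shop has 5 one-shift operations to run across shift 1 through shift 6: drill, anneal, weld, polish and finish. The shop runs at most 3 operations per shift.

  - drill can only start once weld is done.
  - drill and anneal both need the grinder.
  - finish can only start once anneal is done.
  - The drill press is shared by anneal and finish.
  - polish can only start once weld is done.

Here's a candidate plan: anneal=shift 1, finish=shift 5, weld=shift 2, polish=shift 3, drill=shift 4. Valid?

polish can only start once weld is done — holds.
The drill press is shared by anneal and finish — holds.
The shop runs at most 3 operations per shift — holds.
drill and anneal both need the grinder — holds.
drill can only start once weld is done — holds.
finish can only start once anneal is done — holds.

Yes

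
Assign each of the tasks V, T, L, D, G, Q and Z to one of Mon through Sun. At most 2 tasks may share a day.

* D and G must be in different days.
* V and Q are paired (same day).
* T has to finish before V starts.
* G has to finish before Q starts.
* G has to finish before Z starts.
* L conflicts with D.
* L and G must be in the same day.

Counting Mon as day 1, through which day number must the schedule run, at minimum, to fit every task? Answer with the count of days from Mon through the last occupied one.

The precedence chain requires at least 2 distinct days.
With at most 2 per day and 7 tasks, at least 4 days are needed.
4 works (last occupied day: Thu): for example G in Mon; L in Mon; Z in Tue; Q in Wed; D in Thu; V in Wed; T in Tue.

4 days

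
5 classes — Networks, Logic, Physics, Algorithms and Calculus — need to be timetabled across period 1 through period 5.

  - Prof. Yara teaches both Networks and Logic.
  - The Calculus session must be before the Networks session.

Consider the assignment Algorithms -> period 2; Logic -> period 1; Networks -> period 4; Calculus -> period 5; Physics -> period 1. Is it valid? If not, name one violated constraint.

Invalid. The Calculus session must be before the Networks session.

The Calculus session must be before the Networks session — violated.
Prof. Yara teaches both Networks and Logic — holds.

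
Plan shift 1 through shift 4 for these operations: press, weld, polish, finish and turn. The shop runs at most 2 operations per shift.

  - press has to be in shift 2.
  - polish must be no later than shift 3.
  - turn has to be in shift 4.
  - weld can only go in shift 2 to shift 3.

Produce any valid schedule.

turn=shift 4, polish=shift 1, finish=shift 1, press=shift 2, weld=shift 2

Checking: turn=shift 4 in [shift 4,shift 4]; polish=shift 1 in [shift 1,shift 3]; press=shift 2 in [shift 2,shift 2]; weld=shift 2 in [shift 2,shift 3]; max 2 per shift (cap 2).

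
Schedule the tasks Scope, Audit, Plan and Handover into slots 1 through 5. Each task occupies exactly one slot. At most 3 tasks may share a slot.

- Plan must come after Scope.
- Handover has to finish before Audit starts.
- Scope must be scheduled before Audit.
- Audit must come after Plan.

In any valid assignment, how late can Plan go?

4

Precedence pushes Plan to at least 2; downstream work caps Plan at 4.
Plan at 4 is achievable: Audit -> 5; Handover -> 1; Plan -> 4; Scope -> 1.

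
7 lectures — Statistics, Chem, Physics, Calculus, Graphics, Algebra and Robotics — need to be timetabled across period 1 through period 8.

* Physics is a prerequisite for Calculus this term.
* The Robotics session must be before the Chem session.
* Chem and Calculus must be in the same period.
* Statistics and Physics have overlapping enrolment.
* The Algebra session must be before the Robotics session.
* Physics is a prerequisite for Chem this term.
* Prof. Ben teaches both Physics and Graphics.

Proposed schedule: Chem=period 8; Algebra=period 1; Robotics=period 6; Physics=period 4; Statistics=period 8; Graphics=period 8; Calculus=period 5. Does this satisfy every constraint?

No. Chem and Calculus must be in the same period is not satisfied.

The Robotics session must be before the Chem session — holds.
Prof. Ben teaches both Physics and Graphics — holds.
The Algebra session must be before the Robotics session — holds.
Physics is a prerequisite for Chem this term — holds.
Physics is a prerequisite for Calculus this term — holds.
Chem and Calculus must be in the same period — violated.
Statistics and Physics have overlapping enrolment — holds.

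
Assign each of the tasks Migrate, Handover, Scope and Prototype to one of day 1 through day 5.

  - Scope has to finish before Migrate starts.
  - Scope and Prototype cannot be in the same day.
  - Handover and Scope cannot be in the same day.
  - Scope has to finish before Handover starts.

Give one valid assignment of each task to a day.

Handover -> day 2, Prototype -> day 2, Scope -> day 1, Migrate -> day 2

Checking: Scope(day 1) before Migrate(day 2); Scope(day 1) before Handover(day 2); Handover(day 2) != Scope(day 1); Scope(day 1) != Prototype(day 2).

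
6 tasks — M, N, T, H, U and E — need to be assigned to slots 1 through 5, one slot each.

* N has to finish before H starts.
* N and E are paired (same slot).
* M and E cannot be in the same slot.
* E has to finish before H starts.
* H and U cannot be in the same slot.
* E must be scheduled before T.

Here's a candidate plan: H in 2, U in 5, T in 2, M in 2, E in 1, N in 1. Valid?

Yes, all constraints hold

N has to finish before H starts — holds.
H and U cannot be in the same slot — holds.
E has to finish before H starts — holds.
M and E cannot be in the same slot — holds.
N and E are paired (same slot) — holds.
E must be scheduled before T — holds.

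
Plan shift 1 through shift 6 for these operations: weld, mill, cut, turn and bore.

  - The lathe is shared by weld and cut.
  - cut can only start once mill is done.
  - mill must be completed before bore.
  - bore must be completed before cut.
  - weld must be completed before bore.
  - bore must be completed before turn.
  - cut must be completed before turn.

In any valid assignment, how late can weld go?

Downstream work caps weld at shift 3.
weld at shift 3 is achievable: mill in shift 1; turn in shift 6; cut in shift 5; weld in shift 3; bore in shift 4.

shift 3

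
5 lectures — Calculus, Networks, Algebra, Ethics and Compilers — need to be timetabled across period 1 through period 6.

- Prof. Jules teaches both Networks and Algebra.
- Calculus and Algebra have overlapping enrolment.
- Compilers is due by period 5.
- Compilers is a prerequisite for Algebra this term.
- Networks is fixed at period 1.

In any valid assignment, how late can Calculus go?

period 6

Calculus at period 6 is achievable: Networks in period 1, Calculus in period 6, Ethics in period 1, Algebra in period 2, Compilers in period 1.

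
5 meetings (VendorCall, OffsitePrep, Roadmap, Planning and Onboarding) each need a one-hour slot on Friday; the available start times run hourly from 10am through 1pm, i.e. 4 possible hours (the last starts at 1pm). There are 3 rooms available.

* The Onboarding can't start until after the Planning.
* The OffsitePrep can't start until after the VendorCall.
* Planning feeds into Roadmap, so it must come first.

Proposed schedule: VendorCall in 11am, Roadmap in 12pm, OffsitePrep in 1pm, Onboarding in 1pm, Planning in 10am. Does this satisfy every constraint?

The OffsitePrep can't start until after the VendorCall — holds.
Planning feeds into Roadmap, so it must come first — holds.
The Onboarding can't start until after the Planning — holds.
There are 3 rooms available — holds.

Valid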